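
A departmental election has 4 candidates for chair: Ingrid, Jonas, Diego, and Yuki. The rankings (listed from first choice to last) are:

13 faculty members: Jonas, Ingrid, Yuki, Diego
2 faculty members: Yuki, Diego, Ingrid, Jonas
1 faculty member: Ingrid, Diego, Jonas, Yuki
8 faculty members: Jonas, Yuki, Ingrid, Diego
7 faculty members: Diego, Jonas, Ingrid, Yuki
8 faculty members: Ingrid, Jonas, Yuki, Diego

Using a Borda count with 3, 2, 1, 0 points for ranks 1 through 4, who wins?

Jonas

Ingrid: 13·2 + 2·1 + 1·3 + 8·1 + 7·1 + 8·3 = 70
Jonas: 13·3 + 2·0 + 1·1 + 8·3 + 7·2 + 8·2 = 94
Diego: 13·0 + 2·2 + 1·2 + 8·0 + 7·3 + 8·0 = 27
Yuki: 13·1 + 2·3 + 1·0 + 8·2 + 7·0 + 8·1 = 43
Jonas has the highest Borda score (94).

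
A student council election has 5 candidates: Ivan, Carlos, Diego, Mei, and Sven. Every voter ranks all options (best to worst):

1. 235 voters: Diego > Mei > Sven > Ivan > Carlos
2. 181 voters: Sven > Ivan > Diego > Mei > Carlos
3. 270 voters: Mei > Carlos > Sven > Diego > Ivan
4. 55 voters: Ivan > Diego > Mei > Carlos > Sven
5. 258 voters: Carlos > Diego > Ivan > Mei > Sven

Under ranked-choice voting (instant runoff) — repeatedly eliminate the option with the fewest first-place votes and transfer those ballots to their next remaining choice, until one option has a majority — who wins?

Diego

Round 1: Ivan 55, Carlos 258, Diego 235, Mei 270, Sven 181. Eliminate Ivan.
Round 2: Carlos 258, Diego 290, Mei 270, Sven 181. Eliminate Sven.
Round 3: Carlos 258, Diego 471, Mei 270. Eliminate Carlos.
Round 4: Diego 729, Mei 270. Diego has a majority.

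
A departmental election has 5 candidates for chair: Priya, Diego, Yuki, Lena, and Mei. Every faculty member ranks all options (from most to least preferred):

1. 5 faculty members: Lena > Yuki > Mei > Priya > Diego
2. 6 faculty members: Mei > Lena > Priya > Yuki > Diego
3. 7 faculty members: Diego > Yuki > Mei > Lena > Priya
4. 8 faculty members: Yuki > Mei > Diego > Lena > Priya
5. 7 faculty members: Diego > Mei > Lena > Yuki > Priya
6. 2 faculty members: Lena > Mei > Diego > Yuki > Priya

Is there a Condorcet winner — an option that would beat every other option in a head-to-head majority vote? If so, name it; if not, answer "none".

Checking pairwise contests:
Diego beats Priya 24–11.
Yuki beats Diego 19–16.
Lena beats Yuki 20–15.
Diego beats Lena 22–13.
Yuki beats Mei 20–15.
Every option loses at least one head-to-head, so there is no Condorcet winner.

none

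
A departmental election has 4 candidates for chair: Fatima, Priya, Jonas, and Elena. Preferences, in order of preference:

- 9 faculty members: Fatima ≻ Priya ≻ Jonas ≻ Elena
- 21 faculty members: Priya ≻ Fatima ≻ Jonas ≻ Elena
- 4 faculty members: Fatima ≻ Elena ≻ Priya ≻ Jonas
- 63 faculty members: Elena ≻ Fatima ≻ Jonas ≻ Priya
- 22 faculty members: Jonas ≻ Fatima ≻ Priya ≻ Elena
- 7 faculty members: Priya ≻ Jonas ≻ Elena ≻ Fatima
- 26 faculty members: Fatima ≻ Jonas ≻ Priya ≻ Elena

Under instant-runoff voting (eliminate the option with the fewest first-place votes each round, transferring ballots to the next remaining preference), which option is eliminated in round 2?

Round 1: Fatima 39, Priya 28, Jonas 22, Elena 63. Eliminate Jonas.
Round 2: Fatima 61, Priya 28, Elena 63. Eliminate Priya.

Priya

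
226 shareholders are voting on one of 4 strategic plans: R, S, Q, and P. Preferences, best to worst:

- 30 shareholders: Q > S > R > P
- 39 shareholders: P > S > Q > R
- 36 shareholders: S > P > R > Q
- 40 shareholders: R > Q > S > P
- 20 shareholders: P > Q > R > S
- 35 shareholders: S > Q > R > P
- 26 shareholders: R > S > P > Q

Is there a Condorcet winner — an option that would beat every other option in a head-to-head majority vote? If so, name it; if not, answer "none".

S vs R: 140–86 for S.
S vs Q: 136–90 for S.
S vs P: 167–59 for S.
S beats every other option head-to-head.

S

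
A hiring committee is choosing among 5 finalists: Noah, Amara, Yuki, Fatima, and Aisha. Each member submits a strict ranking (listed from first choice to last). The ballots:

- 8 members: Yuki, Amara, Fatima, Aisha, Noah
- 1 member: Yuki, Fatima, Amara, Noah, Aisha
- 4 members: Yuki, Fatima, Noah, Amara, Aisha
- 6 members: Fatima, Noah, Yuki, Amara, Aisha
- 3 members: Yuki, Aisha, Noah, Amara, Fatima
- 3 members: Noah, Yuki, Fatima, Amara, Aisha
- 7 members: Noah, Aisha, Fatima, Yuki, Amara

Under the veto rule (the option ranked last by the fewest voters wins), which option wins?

Yuki

Last-place votes: Noah 8, Amara 7, Yuki 0, Fatima 3, Aisha 14.
Yuki is ranked last by the fewest voters, so Yuki wins.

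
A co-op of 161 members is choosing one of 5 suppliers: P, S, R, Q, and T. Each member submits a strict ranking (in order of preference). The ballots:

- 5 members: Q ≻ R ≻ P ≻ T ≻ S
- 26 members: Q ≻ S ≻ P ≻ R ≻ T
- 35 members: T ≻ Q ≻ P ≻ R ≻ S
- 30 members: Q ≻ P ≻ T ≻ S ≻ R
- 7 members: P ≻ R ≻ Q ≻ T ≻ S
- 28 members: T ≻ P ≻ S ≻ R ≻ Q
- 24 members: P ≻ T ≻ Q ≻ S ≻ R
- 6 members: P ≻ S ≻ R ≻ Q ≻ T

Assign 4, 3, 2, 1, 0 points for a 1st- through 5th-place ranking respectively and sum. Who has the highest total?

P: 5·2 + 26·2 + 35·2 + 30·3 + 7·4 + 28·3 + 24·4 + 6·4 = 454
S: 5·0 + 26·3 + 35·0 + 30·1 + 7·0 + 28·2 + 24·1 + 6·3 = 206
R: 5·3 + 26·1 + 35·1 + 30·0 + 7·3 + 28·1 + 24·0 + 6·2 = 137
Q: 5·4 + 26·4 + 35·3 + 30·4 + 7·2 + 28·0 + 24·2 + 6·1 = 417
T: 5·1 + 26·0 + 35·4 + 30·2 + 7·1 + 28·4 + 24·3 + 6·0 = 396
P has the highest Borda score (454).

P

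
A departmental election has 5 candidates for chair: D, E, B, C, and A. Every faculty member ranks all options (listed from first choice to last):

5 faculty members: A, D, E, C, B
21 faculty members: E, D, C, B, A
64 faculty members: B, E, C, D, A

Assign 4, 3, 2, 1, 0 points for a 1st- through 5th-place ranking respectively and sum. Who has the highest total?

D: 5·3 + 21·3 + 64·1 = 142
E: 5·2 + 21·4 + 64·3 = 286
B: 5·0 + 21·1 + 64·4 = 277
C: 5·1 + 21·2 + 64·2 = 175
A: 5·4 + 21·0 + 64·0 = 20
E has the highest Borda score (286).

E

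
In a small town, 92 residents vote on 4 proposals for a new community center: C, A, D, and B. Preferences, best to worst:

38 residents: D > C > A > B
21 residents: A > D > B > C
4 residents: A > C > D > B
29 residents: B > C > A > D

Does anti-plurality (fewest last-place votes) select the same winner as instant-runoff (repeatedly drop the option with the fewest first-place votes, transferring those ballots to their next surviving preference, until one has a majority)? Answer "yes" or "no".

Anti-plurality — last-place votes: C 21, A 0, D 29, B 42. Winner: A.
Instant-runoff — R1 C 0, A 25, D 38, B 29 (C out); R2 A 25, D 38, B 29 (A out); R3 D 63, B 29 (D winner). Winner: D.
The two methods disagree.

no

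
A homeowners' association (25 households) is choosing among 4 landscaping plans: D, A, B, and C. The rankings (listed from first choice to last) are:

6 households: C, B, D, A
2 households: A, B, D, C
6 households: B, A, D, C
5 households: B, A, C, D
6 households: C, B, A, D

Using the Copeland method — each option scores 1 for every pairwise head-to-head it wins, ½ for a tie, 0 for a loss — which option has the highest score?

D: loses to A, B, and C → score 0.
A: beats D and C; loses to B → score 2.
B: beats D, A, and C → score 3.
C: beats D; loses to A and B → score 1.
B has the best pairwise record.

B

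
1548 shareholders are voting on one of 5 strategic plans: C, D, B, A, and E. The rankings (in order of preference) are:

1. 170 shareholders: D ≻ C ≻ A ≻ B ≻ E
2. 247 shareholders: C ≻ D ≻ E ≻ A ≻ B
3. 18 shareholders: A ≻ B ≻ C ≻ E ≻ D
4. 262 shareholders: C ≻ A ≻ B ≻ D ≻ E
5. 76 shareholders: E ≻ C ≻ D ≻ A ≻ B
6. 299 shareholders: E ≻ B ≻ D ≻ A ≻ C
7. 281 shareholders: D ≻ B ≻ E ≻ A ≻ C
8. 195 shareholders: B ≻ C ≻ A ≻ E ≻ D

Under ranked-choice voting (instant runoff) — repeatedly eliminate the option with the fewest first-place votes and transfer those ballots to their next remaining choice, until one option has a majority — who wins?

C

Round 1: C 509, D 451, B 195, A 18, E 375. Eliminate A.
Round 2: C 509, D 451, B 213, E 375. Eliminate B.
Round 3: C 722, D 451, E 375. Eliminate E.
Round 4: C 798, D 750. C has a majority.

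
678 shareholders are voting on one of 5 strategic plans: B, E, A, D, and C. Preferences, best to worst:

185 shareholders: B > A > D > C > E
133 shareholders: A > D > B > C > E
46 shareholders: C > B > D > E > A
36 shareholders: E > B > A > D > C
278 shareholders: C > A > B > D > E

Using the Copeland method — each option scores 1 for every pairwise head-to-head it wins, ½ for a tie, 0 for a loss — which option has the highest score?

B: beats E, D, and C; loses to A → score 3.
E: loses to B, A, D, and C → score 0.
A: beats B, E, D, and C → score 4.
D: beats E and C; loses to B and A → score 2.
C: beats E; loses to B, A, and D → score 1.
A has the best pairwise record.

A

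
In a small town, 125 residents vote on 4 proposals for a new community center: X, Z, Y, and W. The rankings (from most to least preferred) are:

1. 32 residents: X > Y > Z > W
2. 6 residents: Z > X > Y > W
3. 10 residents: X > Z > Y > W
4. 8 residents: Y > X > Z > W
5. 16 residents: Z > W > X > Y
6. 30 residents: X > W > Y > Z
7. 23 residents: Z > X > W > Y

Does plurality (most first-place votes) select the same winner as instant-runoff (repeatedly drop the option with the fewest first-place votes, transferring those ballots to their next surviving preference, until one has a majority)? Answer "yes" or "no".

Plurality — first-place votes: X 72, Z 45, Y 8, W 0. Winner: X.
Instant-runoff — R1 X 72, Z 45, Y 8, W 0 (X winner). Winner: X.
The two methods agree.

yes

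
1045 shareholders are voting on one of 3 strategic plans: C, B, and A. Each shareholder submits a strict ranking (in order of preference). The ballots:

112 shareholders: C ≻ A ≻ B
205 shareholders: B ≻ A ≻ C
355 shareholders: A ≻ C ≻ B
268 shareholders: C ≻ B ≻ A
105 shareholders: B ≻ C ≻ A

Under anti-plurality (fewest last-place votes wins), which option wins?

Last-place votes: C 205, B 467, A 373.
C is ranked last by the fewest voters, so C wins.

C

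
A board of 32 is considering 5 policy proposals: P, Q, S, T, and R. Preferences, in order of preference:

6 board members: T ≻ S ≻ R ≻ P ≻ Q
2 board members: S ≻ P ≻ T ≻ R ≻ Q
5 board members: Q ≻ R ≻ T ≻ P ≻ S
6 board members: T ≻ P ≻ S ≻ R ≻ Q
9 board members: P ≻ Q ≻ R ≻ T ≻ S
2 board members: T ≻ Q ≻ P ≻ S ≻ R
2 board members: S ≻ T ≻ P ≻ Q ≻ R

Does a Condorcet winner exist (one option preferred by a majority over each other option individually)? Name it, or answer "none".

T

T vs P: 21–11 for T.
T vs Q: 18–14 for T.
T vs S: 28–4 for T.
T vs R: 18–14 for T.
T beats every other option head-to-head.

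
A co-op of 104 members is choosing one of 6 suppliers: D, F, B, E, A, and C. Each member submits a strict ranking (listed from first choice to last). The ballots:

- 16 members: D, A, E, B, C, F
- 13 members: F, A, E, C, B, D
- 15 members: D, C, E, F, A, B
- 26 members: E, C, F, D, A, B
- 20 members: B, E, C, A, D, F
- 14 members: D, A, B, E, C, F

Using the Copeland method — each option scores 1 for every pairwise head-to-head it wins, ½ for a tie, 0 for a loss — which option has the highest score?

E

D: beats F, B, and A; loses to E and C → score 3.
F: beats B and A; loses to D, E, and C → score 2.
B: loses to D, F, E, A, and C → score 0.
E: beats D, F, B, A, and C → score 5.
A: beats B; loses to D, F, E, and C → score 1.
C: beats D, F, B, and A; loses to E → score 4.
E has the best pairwise record.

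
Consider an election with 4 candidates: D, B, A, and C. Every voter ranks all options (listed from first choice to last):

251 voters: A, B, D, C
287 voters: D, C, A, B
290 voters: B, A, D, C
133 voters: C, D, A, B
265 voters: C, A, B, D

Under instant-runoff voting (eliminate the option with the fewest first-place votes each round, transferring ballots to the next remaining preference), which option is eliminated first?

Round 1: D 287, B 290, A 251, C 398. Eliminate A.

A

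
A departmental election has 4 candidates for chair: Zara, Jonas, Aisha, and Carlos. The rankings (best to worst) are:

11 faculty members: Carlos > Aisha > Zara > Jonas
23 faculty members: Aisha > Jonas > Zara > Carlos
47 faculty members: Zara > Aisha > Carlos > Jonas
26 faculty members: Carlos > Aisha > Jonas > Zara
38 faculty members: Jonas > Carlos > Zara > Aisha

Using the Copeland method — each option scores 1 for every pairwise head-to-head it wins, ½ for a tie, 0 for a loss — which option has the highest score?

Zara: beats Aisha; loses to Jonas and Carlos → score 1.
Jonas: beats Zara; loses to Aisha and Carlos → score 1.
Aisha: beats Jonas; loses to Zara and Carlos → score 1.
Carlos: beats Zara, Jonas, and Aisha → score 3.
Carlos has the best pairwise record.

Carlos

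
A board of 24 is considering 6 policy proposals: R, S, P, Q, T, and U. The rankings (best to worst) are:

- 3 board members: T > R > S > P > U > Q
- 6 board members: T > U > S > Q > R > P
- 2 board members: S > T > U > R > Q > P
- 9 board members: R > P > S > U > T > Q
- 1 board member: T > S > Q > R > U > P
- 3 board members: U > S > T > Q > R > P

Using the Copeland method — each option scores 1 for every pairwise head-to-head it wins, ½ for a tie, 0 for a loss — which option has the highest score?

S

R: beats P, Q, and U; ties S; loses to T → score 3.5.
S: beats P, Q, T, and U; ties R → score 4.5.
P: ties Q and U; loses to R, S, and T → score 1.
Q: ties P; loses to R, S, T, and U → score 0.5.
T: beats R, P, and Q; ties U; loses to S → score 3.5.
U: beats Q; ties P and T; loses to R and S → score 2.
S has the best pairwise record.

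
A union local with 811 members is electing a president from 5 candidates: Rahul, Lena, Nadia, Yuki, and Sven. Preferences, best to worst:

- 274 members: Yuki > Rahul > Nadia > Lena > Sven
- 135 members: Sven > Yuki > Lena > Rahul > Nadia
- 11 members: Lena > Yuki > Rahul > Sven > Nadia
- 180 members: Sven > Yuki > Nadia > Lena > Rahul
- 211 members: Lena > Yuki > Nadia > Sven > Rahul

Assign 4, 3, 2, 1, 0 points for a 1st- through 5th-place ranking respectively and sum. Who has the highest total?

Rahul: 274·3 + 135·1 + 11·2 + 180·0 + 211·0 = 979
Lena: 274·1 + 135·2 + 11·4 + 180·1 + 211·4 = 1612
Nadia: 274·2 + 135·0 + 11·0 + 180·2 + 211·2 = 1330
Yuki: 274·4 + 135·3 + 11·3 + 180·3 + 211·3 = 2707
Sven: 274·0 + 135·4 + 11·1 + 180·4 + 211·1 = 1482
Yuki has the highest Borda score (2707).

Yuki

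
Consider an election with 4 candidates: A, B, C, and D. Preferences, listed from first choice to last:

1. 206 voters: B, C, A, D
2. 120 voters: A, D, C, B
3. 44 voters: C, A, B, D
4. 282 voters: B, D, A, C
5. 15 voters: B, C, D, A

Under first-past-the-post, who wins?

First-place votes: A 120, B 503, C 44, D 0.
B has the most first-place votes.

B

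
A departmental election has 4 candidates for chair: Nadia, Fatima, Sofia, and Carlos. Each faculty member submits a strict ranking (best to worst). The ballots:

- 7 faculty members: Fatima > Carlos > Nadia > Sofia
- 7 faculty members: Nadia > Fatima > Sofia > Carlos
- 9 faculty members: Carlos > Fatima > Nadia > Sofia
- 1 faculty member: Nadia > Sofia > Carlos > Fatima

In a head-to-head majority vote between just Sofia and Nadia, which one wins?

Voters preferring Sofia to Nadia: 0; preferring Nadia to Sofia: 24.
Nadia wins the head-to-head.

Nadia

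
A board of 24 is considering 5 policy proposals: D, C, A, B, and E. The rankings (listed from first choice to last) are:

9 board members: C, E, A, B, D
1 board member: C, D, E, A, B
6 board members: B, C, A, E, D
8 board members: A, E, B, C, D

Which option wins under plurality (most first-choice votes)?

First-place votes: D 0, C 10, A 8, B 6, E 0.
C has the most first-place votes.

C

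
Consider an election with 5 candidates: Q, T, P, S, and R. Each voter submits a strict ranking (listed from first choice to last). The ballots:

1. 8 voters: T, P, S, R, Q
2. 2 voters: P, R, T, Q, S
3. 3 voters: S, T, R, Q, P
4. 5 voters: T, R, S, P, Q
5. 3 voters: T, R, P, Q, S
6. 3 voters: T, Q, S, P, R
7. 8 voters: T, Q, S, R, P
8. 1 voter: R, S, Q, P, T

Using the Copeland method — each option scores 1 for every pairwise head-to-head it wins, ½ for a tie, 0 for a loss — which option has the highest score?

Q: loses to T, P, S, and R → score 0.
T: beats Q, P, S, and R → score 4.
P: beats Q; loses to T, S, and R → score 1.
S: beats Q, P, and R; loses to T → score 3.
R: beats Q and P; loses to T and S → score 2.
T has the best pairwise record.

T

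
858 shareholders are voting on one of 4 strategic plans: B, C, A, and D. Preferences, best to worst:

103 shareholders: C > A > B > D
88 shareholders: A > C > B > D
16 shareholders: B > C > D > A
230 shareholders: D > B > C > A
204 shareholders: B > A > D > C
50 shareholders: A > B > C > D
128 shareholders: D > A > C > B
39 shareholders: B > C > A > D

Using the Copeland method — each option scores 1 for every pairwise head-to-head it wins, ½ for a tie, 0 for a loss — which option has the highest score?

B

B: beats C, A, and D → score 3.
C: loses to B, A, and D → score 0.
A: beats C and D; loses to B → score 2.
D: beats C; loses to B and A → score 1.
B has the best pairwise record.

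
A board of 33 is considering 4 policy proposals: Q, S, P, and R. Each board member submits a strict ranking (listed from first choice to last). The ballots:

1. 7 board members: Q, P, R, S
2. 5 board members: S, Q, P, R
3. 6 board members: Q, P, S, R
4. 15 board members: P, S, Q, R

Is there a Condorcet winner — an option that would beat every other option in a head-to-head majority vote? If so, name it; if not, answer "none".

Checking pairwise contests:
S beats Q 20–13.
P beats S 28–5.
Q beats P 18–15.
Q beats R 33–0.
Every option loses at least one head-to-head, so there is no Condorcet winner.

none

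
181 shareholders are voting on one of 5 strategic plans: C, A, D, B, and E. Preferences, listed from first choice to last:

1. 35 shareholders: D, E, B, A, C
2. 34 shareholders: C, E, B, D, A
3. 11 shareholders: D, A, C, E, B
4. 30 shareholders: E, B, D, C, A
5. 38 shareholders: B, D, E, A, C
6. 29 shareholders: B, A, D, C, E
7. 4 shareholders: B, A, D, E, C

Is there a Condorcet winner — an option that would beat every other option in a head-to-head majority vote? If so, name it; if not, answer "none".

none

Checking pairwise contests:
A beats C 117–64.
D beats A 148–33.
B beats D 135–46.
E beats B 110–71.
D beats E 117–64.
Every option loses at least one head-to-head, so there is no Condorcet winner.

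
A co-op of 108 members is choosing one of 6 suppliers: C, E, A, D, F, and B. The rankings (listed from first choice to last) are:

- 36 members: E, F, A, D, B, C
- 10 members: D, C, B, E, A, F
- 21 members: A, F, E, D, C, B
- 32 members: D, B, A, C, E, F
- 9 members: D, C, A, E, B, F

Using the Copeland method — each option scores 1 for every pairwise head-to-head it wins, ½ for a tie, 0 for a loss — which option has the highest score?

C: loses to E, A, D, F, and B → score 0.
E: beats C, D, F, and B; loses to A → score 4.
A: beats C, E, D, F, and B → score 5.
D: beats C and B; loses to E, A, and F → score 2.
F: beats C, D, and B; loses to E and A → score 3.
B: beats C; loses to E, A, D, and F → score 1.
A has the best pairwise record.

A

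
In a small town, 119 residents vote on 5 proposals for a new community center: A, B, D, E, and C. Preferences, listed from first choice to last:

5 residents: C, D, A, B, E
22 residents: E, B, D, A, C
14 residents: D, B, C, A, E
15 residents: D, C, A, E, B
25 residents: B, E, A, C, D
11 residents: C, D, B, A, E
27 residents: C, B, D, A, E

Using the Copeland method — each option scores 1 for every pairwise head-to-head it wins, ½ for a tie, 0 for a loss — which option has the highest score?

A: beats E; loses to B, D, and C → score 1.
B: beats A, D, E, and C → score 4.
D: beats A and E; loses to B and C → score 2.
E: loses to A, B, D, and C → score 0.
C: beats A, D, and E; loses to B → score 3.
B has the best pairwise record.

B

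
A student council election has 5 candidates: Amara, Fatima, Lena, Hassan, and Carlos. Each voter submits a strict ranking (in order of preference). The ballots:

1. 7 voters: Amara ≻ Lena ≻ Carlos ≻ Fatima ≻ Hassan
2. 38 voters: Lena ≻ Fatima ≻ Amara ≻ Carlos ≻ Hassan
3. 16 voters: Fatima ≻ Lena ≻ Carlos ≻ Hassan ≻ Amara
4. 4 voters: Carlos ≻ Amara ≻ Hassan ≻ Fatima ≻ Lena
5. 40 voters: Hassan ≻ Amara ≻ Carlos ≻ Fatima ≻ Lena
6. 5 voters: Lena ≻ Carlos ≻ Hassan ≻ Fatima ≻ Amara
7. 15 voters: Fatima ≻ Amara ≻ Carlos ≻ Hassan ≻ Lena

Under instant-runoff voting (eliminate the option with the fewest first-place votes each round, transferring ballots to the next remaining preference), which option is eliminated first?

Carlos

Round 1: Amara 7, Fatima 31, Lena 43, Hassan 40, Carlos 4. Eliminate Carlos.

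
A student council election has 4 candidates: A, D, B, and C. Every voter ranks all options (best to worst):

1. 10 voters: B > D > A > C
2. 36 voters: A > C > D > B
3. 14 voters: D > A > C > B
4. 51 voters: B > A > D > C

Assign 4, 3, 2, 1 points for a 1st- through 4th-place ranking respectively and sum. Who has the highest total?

A

A: 10·2 + 36·4 + 14·3 + 51·3 = 359
D: 10·3 + 36·2 + 14·4 + 51·2 = 260
B: 10·4 + 36·1 + 14·1 + 51·4 = 294
C: 10·1 + 36·3 + 14·2 + 51·1 = 197
A has the highest Borda score (359).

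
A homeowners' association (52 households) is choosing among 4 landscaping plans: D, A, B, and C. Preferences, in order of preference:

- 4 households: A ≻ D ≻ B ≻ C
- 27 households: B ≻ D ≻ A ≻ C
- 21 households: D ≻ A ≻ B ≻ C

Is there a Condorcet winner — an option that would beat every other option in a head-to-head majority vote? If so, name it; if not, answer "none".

B

B vs D: 27–25 for B.
B vs A: 27–25 for B.
B vs C: 52–0 for B.
B beats every other option head-to-head.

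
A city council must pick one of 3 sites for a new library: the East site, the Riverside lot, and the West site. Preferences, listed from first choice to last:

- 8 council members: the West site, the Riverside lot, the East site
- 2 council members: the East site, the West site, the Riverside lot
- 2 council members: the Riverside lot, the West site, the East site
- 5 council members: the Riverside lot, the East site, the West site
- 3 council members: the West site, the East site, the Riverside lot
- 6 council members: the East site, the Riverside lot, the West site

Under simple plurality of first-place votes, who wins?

First-place votes: the East site 8, the Riverside lot 7, the West site 11.
the West site has the most first-place votes.

the West site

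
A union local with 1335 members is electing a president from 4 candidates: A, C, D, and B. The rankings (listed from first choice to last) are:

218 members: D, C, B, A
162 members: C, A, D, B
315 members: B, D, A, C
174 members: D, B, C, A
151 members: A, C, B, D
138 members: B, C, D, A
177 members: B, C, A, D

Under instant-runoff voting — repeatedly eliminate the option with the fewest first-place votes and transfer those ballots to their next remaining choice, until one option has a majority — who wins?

Round 1: A 151, C 162, D 392, B 630. Eliminate A.
Round 2: C 313, D 392, B 630. Eliminate C.
Round 3: D 554, B 781. B has a majority.

B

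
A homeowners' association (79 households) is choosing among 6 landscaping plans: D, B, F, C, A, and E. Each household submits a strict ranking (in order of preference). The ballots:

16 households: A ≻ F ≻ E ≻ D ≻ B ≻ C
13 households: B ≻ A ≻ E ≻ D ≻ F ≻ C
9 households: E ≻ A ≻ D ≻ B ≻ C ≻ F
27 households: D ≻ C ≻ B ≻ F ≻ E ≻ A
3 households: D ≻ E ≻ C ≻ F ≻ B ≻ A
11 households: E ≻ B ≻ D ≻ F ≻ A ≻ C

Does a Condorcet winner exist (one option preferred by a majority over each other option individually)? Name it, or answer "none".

none

Checking pairwise contests:
E beats D 49–30.
D beats B 55–24.
D beats F 63–16.
D beats C 79–0.
D beats A 41–38.
B beats E 40–39.
Every option loses at least one head-to-head, so there is no Condorcet winner.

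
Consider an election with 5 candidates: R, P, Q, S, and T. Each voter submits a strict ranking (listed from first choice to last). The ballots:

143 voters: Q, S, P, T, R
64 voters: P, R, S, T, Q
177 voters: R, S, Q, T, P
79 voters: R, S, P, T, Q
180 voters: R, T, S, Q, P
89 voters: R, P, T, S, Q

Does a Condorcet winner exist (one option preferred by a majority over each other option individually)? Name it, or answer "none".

R vs P: 525–207 for R.
R vs Q: 589–143 for R.
R vs S: 589–143 for R.
R vs T: 589–143 for R.
R beats every other option head-to-head.

R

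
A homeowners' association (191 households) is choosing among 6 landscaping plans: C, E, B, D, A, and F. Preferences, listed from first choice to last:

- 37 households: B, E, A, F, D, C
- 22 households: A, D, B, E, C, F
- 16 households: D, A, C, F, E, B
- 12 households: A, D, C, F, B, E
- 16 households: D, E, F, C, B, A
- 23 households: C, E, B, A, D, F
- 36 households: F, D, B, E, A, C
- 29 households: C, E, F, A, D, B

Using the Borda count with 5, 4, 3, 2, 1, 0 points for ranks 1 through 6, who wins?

E

C: 37·0 + 22·1 + 16·3 + 12·3 + 16·2 + 23·5 + 36·0 + 29·5 = 398
E: 37·4 + 22·2 + 16·1 + 12·0 + 16·4 + 23·4 + 36·2 + 29·4 = 552
B: 37·5 + 22·3 + 16·0 + 12·1 + 16·1 + 23·3 + 36·3 + 29·0 = 456
D: 37·1 + 22·4 + 16·5 + 12·4 + 16·5 + 23·1 + 36·4 + 29·1 = 529
A: 37·3 + 22·5 + 16·4 + 12·5 + 16·0 + 23·2 + 36·1 + 29·2 = 485
F: 37·2 + 22·0 + 16·2 + 12·2 + 16·3 + 23·0 + 36·5 + 29·3 = 445
E has the highest Borda score (552).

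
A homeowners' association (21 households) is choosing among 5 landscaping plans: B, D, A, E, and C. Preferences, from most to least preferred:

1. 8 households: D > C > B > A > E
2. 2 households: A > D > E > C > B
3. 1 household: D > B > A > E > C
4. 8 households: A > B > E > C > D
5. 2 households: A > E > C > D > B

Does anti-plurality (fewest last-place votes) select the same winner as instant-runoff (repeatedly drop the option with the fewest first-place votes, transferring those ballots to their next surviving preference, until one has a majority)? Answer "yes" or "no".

Anti-plurality — last-place votes: B 4, D 8, A 0, E 8, C 1. Winner: A.
Instant-runoff — R1 B 0, D 9, A 12, E 0, C 0 (A winner). Winner: A.
The two methods agree.

yes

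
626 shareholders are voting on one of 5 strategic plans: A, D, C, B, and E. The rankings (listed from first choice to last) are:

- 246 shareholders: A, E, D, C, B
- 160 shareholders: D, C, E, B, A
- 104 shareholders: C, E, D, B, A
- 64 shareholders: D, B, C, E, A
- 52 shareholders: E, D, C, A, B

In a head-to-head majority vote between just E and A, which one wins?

E

Voters preferring E to A: 380; preferring A to E: 246.
E wins the head-to-head.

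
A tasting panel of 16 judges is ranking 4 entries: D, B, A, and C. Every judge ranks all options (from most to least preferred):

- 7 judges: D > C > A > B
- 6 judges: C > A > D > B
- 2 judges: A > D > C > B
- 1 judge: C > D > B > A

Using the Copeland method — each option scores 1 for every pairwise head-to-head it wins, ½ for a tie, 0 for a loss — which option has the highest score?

D: beats B and C; ties A → score 2.5.
B: loses to D, A, and C → score 0.
A: beats B; ties D; loses to C → score 1.5.
C: beats B and A; loses to D → score 2.
D has the best pairwise record.

D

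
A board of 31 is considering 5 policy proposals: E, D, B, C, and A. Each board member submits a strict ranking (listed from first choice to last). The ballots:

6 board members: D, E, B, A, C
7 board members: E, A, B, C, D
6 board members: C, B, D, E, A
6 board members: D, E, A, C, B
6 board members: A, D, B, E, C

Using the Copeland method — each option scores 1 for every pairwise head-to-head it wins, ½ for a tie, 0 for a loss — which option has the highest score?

E: beats B, C, and A; loses to D → score 3.
D: beats E, B, C, and A → score 4.
B: beats C; loses to E, D, and A → score 1.
C: loses to E, D, B, and A → score 0.
A: beats B and C; loses to E and D → score 2.
D has the best pairwise record.

D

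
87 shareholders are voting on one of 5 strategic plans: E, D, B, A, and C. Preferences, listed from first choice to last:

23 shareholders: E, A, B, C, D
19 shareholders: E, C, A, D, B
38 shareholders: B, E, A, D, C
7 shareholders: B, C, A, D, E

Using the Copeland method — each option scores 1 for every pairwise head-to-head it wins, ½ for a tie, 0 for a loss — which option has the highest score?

E: beats D, A, and C; loses to B → score 3.
D: loses to E, B, A, and C → score 0.
B: beats E, D, A, and C → score 4.
A: beats D and C; loses to E and B → score 2.
C: beats D; loses to E, B, and A → score 1.
B has the best pairwise record.

B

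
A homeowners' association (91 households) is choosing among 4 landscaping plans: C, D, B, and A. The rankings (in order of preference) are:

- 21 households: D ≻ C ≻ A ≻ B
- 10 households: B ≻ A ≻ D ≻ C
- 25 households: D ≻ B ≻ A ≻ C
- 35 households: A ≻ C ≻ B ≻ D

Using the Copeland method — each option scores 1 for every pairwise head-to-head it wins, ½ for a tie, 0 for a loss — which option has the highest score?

C: beats B; loses to D and A → score 1.
D: beats C, B, and A → score 3.
B: loses to C, D, and A → score 0.
A: beats C and B; loses to D → score 2.
D has the best pairwise record.

D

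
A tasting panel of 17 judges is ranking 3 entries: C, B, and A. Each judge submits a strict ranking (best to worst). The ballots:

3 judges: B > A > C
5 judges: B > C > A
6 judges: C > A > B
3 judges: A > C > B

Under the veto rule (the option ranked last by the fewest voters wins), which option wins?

C

Last-place votes: C 3, B 9, A 5.
C is ranked last by the fewest voters, so C wins.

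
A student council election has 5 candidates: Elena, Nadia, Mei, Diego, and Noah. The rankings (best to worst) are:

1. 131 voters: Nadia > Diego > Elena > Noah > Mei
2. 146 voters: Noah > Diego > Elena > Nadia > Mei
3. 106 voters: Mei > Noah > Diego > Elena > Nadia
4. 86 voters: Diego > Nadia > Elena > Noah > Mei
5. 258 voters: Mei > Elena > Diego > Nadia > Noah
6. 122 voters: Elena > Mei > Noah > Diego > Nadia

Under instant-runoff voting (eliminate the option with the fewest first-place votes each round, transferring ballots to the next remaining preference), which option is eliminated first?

Diego

Round 1: Elena 122, Nadia 131, Mei 364, Diego 86, Noah 146. Eliminate Diego.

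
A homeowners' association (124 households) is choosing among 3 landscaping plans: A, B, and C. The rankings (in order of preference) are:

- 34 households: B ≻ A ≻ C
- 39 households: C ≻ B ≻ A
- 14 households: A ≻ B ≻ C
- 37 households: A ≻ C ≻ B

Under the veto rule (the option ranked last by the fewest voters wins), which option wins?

Last-place votes: A 39, B 37, C 48.
B is ranked last by the fewest voters, so B wins.

B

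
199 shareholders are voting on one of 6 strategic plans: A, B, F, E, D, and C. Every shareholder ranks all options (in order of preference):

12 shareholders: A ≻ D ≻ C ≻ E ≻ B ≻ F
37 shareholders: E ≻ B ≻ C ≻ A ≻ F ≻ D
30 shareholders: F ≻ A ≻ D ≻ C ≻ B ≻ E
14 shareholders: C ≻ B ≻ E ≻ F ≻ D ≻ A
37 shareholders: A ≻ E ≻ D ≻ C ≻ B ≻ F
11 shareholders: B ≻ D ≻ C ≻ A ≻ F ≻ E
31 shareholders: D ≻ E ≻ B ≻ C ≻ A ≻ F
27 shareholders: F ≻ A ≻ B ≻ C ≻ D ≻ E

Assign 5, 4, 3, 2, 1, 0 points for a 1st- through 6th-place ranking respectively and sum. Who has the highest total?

A

A: 12·5 + 37·2 + 30·4 + 14·0 + 37·5 + 11·2 + 31·1 + 27·4 = 600
B: 12·1 + 37·4 + 30·1 + 14·4 + 37·1 + 11·5 + 31·3 + 27·3 = 512
F: 12·0 + 37·1 + 30·5 + 14·2 + 37·0 + 11·1 + 31·0 + 27·5 = 361
E: 12·2 + 37·5 + 30·0 + 14·3 + 37·4 + 11·0 + 31·4 + 27·0 = 523
D: 12·4 + 37·0 + 30·3 + 14·1 + 37·3 + 11·4 + 31·5 + 27·1 = 489
C: 12·3 + 37·3 + 30·2 + 14·5 + 37·2 + 11·3 + 31·2 + 27·2 = 500
A has the highest Borda score (600).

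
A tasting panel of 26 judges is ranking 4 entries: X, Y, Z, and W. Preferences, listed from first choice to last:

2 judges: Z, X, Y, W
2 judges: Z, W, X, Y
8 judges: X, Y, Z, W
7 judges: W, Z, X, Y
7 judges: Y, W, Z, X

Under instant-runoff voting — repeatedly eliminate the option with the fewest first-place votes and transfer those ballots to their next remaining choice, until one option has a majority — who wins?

W

Round 1: X 8, Y 7, Z 4, W 7. Eliminate Z.
Round 2: X 10, Y 7, W 9. Eliminate Y.
Round 3: X 10, W 16. W has a majority.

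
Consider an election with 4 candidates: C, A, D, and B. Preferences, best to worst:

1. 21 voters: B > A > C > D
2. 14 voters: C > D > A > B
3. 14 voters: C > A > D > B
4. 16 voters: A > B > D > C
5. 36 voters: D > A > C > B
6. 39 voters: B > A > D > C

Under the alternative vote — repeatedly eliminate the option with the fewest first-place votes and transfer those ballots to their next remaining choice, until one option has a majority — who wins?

B

Round 1: C 28, A 16, D 36, B 60. Eliminate A.
Round 2: C 28, D 36, B 76. B has a majority.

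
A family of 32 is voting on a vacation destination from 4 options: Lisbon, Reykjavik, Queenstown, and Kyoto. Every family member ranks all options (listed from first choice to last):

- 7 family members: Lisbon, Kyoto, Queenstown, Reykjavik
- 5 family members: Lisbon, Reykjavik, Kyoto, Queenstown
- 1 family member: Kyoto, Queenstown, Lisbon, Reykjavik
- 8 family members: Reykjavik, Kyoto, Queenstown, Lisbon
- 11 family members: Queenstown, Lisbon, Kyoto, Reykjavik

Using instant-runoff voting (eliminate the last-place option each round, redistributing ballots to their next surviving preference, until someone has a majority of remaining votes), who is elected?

Round 1: Lisbon 12, Reykjavik 8, Queenstown 11, Kyoto 1. Eliminate Kyoto.
Round 2: Lisbon 12, Reykjavik 8, Queenstown 12. Eliminate Reykjavik.
Round 3: Lisbon 12, Queenstown 20. Queenstown has a majority.

Queenstown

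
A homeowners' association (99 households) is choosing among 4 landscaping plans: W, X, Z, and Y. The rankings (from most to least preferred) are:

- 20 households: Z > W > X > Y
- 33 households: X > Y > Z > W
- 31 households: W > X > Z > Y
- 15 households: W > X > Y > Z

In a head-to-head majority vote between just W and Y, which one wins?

W

Voters preferring W to Y: 66; preferring Y to W: 33.
W wins the head-to-head.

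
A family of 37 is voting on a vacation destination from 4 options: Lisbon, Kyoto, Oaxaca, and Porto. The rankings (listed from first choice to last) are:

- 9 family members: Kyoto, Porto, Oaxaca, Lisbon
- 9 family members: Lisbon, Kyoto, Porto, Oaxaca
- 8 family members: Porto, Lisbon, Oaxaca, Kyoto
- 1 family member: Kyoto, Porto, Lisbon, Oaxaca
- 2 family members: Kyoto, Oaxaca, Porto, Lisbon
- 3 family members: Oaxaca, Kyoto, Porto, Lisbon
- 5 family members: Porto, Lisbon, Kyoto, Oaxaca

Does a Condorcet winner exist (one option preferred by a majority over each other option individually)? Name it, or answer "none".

Checking pairwise contests:
Porto beats Lisbon 28–9.
Lisbon beats Kyoto 22–15.
Lisbon beats Oaxaca 23–14.
Kyoto beats Porto 24–13.
Every option loses at least one head-to-head, so there is no Condorcet winner.

none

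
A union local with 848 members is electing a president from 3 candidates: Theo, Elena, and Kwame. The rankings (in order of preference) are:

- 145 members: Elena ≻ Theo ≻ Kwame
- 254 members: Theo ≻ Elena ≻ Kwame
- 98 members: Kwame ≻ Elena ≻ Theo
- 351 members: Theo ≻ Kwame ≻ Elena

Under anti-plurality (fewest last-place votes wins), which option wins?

Theo

Last-place votes: Theo 98, Elena 351, Kwame 399.
Theo is ranked last by the fewest voters, so Theo wins.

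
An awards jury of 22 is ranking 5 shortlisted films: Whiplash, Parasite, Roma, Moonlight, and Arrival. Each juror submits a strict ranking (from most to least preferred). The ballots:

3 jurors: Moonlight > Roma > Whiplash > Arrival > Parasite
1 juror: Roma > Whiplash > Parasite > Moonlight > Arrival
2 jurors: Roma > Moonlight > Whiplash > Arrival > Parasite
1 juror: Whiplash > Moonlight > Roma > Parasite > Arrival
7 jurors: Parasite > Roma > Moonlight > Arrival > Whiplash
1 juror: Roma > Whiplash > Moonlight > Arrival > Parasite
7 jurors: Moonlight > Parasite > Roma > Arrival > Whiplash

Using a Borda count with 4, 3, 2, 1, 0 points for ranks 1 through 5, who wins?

Moonlight

Whiplash: 3·2 + 1·3 + 2·2 + 1·4 + 7·0 + 1·3 + 7·0 = 20
Parasite: 3·0 + 1·2 + 2·0 + 1·1 + 7·4 + 1·0 + 7·3 = 52
Roma: 3·3 + 1·4 + 2·4 + 1·2 + 7·3 + 1·4 + 7·2 = 62
Moonlight: 3·4 + 1·1 + 2·3 + 1·3 + 7·2 + 1·2 + 7·4 = 66
Arrival: 3·1 + 1·0 + 2·1 + 1·0 + 7·1 + 1·1 + 7·1 = 20
Moonlight has the highest Borda score (66).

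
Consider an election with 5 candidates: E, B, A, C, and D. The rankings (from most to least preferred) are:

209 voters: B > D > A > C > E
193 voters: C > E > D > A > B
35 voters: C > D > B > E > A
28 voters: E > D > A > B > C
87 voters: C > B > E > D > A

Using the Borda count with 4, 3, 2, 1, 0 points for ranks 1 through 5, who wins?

E: 209·0 + 193·3 + 35·1 + 28·4 + 87·2 = 900
B: 209·4 + 193·0 + 35·2 + 28·1 + 87·3 = 1195
A: 209·2 + 193·1 + 35·0 + 28·2 + 87·0 = 667
C: 209·1 + 193·4 + 35·4 + 28·0 + 87·4 = 1469
D: 209·3 + 193·2 + 35·3 + 28·3 + 87·1 = 1289
C has the highest Borda score (1469).

C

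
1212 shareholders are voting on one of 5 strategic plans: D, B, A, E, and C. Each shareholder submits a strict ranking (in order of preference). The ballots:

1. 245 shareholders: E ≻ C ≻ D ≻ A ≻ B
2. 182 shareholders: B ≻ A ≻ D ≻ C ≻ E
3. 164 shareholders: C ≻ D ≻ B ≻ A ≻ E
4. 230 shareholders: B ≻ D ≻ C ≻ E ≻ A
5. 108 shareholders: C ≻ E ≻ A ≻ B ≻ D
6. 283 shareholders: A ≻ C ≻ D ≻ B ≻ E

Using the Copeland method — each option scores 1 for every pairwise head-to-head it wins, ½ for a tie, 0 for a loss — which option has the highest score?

C

D: beats B, A, and E; loses to C → score 3.
B: beats E; loses to D, A, and C → score 1.
A: beats B and E; loses to D and C → score 2.
E: loses to D, B, A, and C → score 0.
C: beats D, B, A, and E → score 4.
C has the best pairwise record.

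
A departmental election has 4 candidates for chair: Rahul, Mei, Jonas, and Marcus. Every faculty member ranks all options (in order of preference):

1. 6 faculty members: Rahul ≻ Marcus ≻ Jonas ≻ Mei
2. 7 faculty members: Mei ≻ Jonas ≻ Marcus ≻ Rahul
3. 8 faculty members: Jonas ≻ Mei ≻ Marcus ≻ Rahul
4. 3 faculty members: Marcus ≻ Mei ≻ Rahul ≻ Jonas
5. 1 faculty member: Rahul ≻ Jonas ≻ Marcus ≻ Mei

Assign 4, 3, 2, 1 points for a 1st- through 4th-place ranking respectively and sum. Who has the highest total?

Jonas

Rahul: 6·4 + 7·1 + 8·1 + 3·2 + 1·4 = 49
Mei: 6·1 + 7·4 + 8·3 + 3·3 + 1·1 = 68
Jonas: 6·2 + 7·3 + 8·4 + 3·1 + 1·3 = 71
Marcus: 6·3 + 7·2 + 8·2 + 3·4 + 1·2 = 62
Jonas has the highest Borda score (71).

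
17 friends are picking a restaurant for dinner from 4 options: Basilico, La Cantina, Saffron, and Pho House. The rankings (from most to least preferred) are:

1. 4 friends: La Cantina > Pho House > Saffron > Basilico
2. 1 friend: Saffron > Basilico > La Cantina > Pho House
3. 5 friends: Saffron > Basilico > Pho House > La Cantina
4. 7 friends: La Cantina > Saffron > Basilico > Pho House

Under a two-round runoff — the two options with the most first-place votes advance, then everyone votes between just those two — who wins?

Round 1 first-place votes: Basilico 0, La Cantina 11, Saffron 6, Pho House 0.
La Cantina and Saffron advance.
Runoff: La Cantina is preferred to Saffron by 11 voters; Saffron by 6.
La Cantina wins the runoff.

La Cantina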